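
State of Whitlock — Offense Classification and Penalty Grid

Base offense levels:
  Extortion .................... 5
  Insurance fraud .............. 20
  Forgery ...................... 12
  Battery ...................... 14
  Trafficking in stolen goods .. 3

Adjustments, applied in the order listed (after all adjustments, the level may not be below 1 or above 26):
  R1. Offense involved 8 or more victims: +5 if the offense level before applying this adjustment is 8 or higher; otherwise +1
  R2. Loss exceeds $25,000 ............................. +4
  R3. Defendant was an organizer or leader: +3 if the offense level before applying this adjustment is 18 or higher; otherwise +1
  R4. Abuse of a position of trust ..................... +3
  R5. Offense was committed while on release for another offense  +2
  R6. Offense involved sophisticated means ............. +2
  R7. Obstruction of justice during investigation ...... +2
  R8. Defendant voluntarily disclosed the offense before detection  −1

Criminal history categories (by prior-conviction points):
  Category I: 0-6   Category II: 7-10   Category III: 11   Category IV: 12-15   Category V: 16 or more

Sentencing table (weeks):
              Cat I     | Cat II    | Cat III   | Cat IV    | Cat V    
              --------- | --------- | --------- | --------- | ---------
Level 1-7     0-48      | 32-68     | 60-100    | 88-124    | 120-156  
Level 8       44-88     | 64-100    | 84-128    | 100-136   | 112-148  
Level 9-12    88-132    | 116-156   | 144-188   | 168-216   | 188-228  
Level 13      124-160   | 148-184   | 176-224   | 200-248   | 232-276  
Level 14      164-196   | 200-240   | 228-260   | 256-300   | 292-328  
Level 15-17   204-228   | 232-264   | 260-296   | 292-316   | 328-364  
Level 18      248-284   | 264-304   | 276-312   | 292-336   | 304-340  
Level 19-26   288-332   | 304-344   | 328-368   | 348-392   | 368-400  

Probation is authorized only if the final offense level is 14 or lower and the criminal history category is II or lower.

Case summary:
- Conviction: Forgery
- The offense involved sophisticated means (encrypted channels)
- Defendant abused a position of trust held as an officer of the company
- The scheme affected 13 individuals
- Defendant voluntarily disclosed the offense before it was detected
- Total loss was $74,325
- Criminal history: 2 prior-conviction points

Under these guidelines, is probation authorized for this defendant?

No

Base offense level for forgery: 12.
R1 applies (level before this adjustment is 12 ≥ 8, so +5): 12 + 5 = 17.
R2 applies: 17 + 4 = 21.
R4 applies: 21 + 3 = 24.
R5 does not apply.
R6 applies: 24 + 2 = 26.
R7 does not apply.
R8 applies: 26 − 1 = 25.
Final offense level: 25.
Criminal history: 2 prior points → Category I (0-6).
Level 25 falls in the 19-26 band.
Grid: Level 19-26 × Category I = 288-332 weeks.
Probation check: level 25 > 14 and category I ≤ II → not eligible.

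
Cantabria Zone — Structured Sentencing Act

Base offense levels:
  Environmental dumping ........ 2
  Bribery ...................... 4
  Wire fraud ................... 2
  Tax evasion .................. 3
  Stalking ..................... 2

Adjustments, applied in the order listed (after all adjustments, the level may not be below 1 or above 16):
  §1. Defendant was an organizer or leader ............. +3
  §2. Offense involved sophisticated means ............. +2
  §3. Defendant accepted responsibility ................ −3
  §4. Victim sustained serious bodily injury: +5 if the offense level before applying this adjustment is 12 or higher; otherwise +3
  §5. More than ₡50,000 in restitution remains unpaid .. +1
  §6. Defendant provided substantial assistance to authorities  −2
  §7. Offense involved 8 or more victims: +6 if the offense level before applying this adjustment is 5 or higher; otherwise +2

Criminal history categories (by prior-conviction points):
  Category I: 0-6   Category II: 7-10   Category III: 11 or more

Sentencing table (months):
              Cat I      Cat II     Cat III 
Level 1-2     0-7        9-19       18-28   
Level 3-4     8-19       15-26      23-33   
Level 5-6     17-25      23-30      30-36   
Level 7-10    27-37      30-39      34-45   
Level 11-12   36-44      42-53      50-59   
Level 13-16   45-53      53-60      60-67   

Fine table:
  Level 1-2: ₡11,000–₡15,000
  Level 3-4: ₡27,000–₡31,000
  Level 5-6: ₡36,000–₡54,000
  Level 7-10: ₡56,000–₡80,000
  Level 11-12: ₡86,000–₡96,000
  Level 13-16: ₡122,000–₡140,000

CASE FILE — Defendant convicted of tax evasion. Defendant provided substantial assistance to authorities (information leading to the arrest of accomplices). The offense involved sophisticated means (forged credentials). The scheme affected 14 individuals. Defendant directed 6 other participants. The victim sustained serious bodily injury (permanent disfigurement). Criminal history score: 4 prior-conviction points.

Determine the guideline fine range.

₡122,000–₡140,000

Base offense level for tax evasion: 3.
§1 applies: 3 + 3 = 6.
§2 applies: 6 + 2 = 8.
§4 applies (level before this adjustment is 8 < 12, so +3): 8 + 3 = 11.
§6 applies: 11 − 2 = 9.
§7 applies (level before this adjustment is 9 ≥ 5, so +6): 9 + 6 = 15.
Final offense level: 15.
Level 15 falls in the 13-16 band.
Fine table: Level 13-16 → ₡122,000–₡140,000.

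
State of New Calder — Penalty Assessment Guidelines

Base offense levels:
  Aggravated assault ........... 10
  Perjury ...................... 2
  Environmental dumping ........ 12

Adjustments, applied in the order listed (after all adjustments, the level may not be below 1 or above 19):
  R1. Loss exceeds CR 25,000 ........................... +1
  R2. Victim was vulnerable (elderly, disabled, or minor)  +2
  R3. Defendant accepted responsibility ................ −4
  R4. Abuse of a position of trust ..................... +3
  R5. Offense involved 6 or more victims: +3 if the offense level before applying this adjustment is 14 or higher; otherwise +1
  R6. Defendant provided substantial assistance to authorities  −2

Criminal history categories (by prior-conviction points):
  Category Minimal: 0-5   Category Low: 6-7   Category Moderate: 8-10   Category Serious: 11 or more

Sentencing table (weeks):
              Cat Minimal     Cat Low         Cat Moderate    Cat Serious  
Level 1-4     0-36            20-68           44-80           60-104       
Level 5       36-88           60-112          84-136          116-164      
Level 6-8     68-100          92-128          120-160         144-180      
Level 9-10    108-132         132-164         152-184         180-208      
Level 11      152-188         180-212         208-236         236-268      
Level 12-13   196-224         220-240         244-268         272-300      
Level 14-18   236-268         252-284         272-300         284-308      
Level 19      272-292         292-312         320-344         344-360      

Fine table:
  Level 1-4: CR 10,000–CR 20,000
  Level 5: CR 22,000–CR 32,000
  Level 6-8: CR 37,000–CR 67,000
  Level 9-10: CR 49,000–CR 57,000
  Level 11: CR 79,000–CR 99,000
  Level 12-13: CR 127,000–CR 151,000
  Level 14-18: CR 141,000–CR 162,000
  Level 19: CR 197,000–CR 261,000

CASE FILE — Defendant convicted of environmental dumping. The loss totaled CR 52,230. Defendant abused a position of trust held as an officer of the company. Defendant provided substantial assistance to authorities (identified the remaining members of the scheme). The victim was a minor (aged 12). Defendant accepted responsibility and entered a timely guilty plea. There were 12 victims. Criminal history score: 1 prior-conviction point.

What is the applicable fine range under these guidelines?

CR 141,000–CR 162,000

Base offense level for environmental dumping: 12.
R1 applies: 12 + 1 = 13.
R2 applies: 13 + 2 = 15.
R3 applies: 15 − 4 = 11.
R4 applies: 11 + 3 = 14.
R5 applies (level before this adjustment is 14 ≥ 14, so +3): 14 + 3 = 17.
R6 applies: 17 − 2 = 15.
Final offense level: 15.
Level 15 falls in the 14-18 band.
Fine table: Level 14-18 → CR 141,000–CR 162,000.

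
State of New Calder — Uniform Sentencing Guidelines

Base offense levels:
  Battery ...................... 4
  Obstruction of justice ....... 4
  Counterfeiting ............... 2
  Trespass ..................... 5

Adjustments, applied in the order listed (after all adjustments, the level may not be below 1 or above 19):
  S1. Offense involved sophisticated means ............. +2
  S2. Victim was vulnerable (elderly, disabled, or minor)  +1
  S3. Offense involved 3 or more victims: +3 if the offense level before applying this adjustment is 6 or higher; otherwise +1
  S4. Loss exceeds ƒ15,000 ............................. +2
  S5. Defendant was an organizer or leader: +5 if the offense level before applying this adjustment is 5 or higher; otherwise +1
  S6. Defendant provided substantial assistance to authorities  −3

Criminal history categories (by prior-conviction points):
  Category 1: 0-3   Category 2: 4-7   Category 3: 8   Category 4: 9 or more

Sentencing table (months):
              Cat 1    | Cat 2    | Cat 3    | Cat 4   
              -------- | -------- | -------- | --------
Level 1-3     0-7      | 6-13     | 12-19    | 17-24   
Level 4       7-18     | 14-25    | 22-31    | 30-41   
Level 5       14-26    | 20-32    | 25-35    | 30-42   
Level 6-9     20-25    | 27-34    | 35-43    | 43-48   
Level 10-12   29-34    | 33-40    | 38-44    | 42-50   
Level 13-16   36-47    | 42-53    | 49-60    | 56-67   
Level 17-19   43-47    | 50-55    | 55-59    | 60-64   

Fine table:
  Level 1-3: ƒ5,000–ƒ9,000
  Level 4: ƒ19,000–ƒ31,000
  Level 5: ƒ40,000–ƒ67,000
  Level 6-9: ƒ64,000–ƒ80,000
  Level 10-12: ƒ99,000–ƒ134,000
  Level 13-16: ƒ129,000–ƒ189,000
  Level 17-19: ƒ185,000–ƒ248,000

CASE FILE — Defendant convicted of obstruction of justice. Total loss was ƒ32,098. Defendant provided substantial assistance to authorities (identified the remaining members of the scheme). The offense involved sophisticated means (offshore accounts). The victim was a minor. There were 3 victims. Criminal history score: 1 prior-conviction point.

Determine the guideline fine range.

Base offense level for obstruction of justice: 4.
S1 applies: 4 + 2 = 6.
S2 applies: 6 + 1 = 7.
S3 applies (level before this adjustment is 7 ≥ 6, so +3): 7 + 3 = 10.
S4 applies: 10 + 2 = 12.
S5 does not apply.
S6 applies: 12 − 3 = 9.
Final offense level: 9.
Level 9 falls in the 6-9 band.
Fine table: Level 6-9 → ƒ64,000–ƒ80,000.

ƒ64,000–ƒ80,000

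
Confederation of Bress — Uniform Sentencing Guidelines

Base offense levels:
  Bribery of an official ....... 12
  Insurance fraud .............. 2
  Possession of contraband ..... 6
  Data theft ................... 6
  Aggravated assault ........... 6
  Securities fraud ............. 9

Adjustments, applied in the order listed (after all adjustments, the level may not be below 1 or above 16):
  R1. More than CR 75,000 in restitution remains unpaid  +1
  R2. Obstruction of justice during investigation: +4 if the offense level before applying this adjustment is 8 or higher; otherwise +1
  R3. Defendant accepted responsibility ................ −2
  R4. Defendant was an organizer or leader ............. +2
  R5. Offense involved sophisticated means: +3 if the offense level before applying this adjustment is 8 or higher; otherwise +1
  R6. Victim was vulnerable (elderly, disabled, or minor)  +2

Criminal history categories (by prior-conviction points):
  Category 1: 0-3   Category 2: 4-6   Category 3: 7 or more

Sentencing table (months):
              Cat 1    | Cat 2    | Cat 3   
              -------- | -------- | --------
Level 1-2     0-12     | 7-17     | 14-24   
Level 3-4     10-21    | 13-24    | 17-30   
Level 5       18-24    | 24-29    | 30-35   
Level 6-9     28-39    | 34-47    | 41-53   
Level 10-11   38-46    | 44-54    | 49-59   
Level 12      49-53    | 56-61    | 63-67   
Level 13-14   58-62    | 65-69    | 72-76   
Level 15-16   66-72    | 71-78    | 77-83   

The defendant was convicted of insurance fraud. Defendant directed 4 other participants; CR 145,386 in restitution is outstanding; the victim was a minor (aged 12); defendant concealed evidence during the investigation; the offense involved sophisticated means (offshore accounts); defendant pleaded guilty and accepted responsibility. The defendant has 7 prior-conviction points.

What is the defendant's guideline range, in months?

41-53 months

Base offense level for insurance fraud: 2.
R1 applies: 2 + 1 = 3.
R2 applies (level before this adjustment is 3 < 8, so +1): 3 + 1 = 4.
R3 applies: 4 − 2 = 2.
R4 applies: 2 + 2 = 4.
R5 applies (level before this adjustment is 4 < 8, so +1): 4 + 1 = 5.
R6 applies: 5 + 2 = 7.
Final offense level: 7.
Criminal history: 7 prior points → Category 3 (7+).
Level 7 falls in the 6-9 band.
Grid: Level 6-9 × Category 3 = 41-53 months.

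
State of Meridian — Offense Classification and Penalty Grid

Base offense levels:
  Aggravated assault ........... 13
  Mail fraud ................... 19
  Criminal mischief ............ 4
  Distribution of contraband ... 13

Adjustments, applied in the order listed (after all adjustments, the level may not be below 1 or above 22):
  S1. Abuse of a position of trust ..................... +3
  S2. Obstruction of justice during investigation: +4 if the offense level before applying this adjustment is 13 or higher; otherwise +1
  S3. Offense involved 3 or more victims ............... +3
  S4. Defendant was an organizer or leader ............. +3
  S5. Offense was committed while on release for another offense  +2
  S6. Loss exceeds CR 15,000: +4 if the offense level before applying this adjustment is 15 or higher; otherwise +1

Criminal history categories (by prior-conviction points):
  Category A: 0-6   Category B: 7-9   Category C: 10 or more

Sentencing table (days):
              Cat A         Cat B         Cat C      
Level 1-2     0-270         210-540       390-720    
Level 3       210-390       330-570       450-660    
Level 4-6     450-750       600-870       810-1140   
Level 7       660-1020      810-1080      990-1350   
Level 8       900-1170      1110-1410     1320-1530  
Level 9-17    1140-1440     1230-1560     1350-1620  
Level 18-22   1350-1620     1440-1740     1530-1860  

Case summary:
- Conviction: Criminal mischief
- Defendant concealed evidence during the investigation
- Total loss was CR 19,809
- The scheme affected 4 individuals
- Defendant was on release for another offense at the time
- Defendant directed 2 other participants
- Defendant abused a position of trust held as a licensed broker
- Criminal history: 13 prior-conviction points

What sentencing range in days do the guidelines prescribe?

Base offense level for criminal mischief: 4.
S1 applies: 4 + 3 = 7.
S2 applies (level before this adjustment is 7 < 13, so +1): 7 + 1 = 8.
S3 applies: 8 + 3 = 11.
S4 applies: 11 + 3 = 14.
S5 applies: 14 + 2 = 16.
S6 applies (level before this adjustment is 16 ≥ 15, so +4): 16 + 4 = 20.
Final offense level: 20.
Criminal history: 13 prior points → Category C (10+).
Level 20 falls in the 18-22 band.
Grid: Level 18-22 × Category C = 1530-1860 days.

1530-1860 days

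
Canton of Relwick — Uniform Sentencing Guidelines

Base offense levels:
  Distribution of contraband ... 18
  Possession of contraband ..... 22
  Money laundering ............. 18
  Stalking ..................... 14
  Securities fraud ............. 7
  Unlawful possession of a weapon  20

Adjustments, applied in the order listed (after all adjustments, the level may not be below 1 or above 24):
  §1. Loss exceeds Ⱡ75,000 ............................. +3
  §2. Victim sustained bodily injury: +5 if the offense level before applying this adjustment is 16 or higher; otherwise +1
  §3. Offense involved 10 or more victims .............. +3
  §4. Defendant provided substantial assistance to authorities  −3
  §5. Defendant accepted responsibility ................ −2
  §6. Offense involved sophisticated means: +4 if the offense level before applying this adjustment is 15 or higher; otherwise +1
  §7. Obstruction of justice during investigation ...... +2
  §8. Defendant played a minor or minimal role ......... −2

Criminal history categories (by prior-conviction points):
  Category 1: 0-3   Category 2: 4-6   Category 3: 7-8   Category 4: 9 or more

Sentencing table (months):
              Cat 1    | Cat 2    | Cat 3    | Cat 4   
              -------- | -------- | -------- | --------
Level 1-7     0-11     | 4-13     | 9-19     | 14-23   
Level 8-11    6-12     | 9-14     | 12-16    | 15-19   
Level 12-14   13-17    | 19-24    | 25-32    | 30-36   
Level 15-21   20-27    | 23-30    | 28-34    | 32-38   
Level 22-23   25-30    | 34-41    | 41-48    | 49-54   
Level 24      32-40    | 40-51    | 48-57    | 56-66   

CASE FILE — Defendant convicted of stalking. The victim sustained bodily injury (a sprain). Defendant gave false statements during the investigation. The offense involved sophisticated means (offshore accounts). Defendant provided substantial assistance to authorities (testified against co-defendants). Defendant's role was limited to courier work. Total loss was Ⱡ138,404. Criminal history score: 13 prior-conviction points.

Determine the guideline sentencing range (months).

Base offense level for stalking: 14.
§1 applies: 14 + 3 = 17.
§2 applies (level before this adjustment is 17 ≥ 16, so +5): 17 + 5 = 22.
§3 does not apply.
§4 applies: 22 − 3 = 19.
§5 does not apply.
§6 applies (level before this adjustment is 19 ≥ 15, so +4): 19 + 4 = 23.
§7 applies: 23 + 2 = 25.
§8 applies: 25 − 2 = 23.
Final offense level: 23.
Criminal history: 13 prior points → Category 4 (9+).
Level 23 falls in the 22-23 band.
Grid: Level 22-23 × Category 4 = 49-54 months.

49-54 months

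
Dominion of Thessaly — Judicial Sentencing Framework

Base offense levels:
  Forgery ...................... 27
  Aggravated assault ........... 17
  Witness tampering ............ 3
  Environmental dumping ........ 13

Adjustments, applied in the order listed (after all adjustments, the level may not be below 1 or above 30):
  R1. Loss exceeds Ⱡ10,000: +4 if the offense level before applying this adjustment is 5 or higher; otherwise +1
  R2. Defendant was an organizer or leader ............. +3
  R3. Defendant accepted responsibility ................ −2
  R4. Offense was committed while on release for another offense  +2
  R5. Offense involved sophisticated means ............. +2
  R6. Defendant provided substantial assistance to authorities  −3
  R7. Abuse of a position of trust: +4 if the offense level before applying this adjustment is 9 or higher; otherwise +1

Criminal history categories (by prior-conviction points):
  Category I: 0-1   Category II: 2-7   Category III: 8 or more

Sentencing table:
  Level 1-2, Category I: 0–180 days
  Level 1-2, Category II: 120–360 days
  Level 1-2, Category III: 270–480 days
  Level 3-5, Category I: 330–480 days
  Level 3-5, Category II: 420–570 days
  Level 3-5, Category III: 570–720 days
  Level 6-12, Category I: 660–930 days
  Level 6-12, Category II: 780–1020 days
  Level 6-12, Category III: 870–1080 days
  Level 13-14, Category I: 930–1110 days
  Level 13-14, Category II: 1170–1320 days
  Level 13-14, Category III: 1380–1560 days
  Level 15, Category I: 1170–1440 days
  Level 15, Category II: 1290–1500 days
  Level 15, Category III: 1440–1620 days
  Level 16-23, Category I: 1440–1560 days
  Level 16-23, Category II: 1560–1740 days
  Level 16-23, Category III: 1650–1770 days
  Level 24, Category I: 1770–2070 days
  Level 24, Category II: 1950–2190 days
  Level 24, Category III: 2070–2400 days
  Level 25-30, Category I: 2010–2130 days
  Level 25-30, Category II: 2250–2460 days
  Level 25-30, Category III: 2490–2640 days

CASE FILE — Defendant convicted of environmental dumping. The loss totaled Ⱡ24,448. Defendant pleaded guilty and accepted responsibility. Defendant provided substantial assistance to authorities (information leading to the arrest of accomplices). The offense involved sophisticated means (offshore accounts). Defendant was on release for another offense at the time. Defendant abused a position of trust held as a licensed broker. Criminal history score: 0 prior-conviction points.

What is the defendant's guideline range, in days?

Base offense level for environmental dumping: 13.
R1 applies (level before this adjustment is 13 ≥ 5, so +4): 13 + 4 = 17.
R2 does not apply.
R3 applies: 17 − 2 = 15.
R4 applies: 15 + 2 = 17.
R5 applies: 17 + 2 = 19.
R6 applies: 19 − 3 = 16.
R7 applies (level before this adjustment is 16 ≥ 9, so +4): 16 + 4 = 20.
Final offense level: 20.
Criminal history: 0 prior points → Category I (0-1).
Level 20 falls in the 16-23 band.
Grid: Level 16-23 × Category I = 1440-1560 days.

1440-1560 days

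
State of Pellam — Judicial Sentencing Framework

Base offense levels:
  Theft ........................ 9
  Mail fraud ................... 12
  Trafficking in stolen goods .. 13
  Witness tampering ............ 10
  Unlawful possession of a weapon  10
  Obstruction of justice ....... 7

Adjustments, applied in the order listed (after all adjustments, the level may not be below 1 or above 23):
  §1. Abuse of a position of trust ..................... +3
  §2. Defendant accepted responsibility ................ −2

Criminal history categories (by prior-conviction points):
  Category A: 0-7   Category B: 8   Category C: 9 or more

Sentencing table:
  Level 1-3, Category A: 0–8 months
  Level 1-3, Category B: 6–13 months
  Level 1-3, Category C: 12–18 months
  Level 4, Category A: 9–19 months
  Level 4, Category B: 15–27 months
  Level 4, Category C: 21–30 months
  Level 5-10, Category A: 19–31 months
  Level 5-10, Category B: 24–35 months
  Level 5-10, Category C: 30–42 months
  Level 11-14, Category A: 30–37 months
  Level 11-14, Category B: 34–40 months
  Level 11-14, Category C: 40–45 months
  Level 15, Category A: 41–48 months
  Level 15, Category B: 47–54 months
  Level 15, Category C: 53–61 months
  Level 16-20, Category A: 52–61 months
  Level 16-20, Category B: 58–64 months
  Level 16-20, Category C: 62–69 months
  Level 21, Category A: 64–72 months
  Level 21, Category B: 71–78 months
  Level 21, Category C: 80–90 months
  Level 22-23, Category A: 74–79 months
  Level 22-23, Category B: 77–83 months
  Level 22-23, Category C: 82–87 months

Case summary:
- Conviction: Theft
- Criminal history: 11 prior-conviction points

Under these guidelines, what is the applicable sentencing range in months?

Base offense level for theft: 9.
Final offense level: 9.
Criminal history: 11 prior points → Category C (9+).
Level 9 falls in the 5-10 band.
Grid: Level 5-10 × Category C = 30-42 months.

30-42 months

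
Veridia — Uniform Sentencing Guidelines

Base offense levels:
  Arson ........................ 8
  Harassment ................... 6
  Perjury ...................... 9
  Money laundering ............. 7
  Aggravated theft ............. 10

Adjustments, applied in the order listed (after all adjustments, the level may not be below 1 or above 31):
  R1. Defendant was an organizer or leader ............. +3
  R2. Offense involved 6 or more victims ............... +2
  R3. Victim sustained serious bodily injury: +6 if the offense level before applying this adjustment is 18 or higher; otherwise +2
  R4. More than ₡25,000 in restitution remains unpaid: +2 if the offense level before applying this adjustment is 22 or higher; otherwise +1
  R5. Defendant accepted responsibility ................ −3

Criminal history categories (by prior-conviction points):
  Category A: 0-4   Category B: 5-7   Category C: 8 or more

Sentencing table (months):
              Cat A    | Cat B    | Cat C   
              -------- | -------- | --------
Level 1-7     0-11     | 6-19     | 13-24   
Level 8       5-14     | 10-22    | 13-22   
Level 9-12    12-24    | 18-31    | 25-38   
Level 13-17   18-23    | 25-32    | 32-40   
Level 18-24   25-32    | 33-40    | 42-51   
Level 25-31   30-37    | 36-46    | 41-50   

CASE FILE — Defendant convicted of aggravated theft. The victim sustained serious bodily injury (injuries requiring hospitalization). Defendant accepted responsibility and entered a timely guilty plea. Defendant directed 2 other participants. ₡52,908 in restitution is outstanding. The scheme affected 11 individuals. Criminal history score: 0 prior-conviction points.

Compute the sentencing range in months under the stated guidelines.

Base offense level for aggravated theft: 10.
R1 applies: 10 + 3 = 13.
R2 applies: 13 + 2 = 15.
R3 applies (level before this adjustment is 15 < 18, so +2): 15 + 2 = 17.
R4 applies (level before this adjustment is 17 < 22, so +1): 17 + 1 = 18.
R5 applies: 18 − 3 = 15.
Final offense level: 15.
Criminal history: 0 prior points → Category A (0-4).
Level 15 falls in the 13-17 band.
Grid: Level 13-17 × Category A = 18-23 months.

18-23 months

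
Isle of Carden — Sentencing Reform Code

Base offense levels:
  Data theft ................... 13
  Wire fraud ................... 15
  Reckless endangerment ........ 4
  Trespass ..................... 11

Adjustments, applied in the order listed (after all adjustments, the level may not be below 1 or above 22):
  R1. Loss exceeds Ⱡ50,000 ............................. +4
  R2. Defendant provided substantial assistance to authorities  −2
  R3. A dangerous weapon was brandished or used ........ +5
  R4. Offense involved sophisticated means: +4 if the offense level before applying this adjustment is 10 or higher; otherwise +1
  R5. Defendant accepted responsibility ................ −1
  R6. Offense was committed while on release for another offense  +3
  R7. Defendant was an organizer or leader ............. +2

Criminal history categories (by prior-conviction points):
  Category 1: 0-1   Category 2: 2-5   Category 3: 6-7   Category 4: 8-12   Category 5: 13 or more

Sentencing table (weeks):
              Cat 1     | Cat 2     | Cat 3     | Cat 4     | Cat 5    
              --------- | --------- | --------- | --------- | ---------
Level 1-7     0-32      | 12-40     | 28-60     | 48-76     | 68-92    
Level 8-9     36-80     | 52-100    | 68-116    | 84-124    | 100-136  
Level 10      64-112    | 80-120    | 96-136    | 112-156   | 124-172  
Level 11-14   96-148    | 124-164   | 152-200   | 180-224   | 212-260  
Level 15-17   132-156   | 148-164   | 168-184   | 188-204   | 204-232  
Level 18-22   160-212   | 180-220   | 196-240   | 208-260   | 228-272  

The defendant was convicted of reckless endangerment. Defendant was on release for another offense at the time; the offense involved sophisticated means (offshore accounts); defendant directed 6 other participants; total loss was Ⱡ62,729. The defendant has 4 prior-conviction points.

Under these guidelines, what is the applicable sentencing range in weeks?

Base offense level for reckless endangerment: 4.
R1 applies: 4 + 4 = 8.
R2 does not apply.
R4 applies (level before this adjustment is 8 < 10, so +1): 8 + 1 = 9.
R5 does not apply.
R6 applies: 9 + 3 = 12.
R7 applies: 12 + 2 = 14.
Final offense level: 14.
Criminal history: 4 prior points → Category 2 (2-5).
Level 14 falls in the 11-14 band.
Grid: Level 11-14 × Category 2 = 124-164 weeks.

124-164 weeks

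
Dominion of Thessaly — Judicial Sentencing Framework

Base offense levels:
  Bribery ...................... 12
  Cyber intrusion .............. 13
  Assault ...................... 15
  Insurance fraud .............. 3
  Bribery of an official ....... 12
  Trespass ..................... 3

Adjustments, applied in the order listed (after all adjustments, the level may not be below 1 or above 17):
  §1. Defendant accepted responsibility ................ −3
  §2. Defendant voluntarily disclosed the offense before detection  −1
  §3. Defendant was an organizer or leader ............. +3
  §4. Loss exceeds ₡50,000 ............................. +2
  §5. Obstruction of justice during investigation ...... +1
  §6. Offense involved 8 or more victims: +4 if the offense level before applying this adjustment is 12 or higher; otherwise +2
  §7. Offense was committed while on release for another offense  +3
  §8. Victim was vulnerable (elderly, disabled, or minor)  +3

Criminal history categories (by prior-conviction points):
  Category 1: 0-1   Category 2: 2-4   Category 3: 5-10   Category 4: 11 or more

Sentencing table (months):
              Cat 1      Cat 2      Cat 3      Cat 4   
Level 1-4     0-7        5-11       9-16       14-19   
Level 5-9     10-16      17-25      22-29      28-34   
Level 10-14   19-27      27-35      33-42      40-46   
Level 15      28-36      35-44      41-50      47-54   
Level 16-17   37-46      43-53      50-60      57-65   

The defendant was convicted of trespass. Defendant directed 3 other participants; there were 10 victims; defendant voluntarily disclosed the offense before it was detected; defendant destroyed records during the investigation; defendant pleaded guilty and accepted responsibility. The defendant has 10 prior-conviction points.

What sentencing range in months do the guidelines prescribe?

22-29 months

Base offense level for trespass: 3.
§1 applies: 3 − 3 = 0.
§2 applies: 0 − 1 = -1.
§3 applies: -1 + 3 = 2.
§5 applies: 2 + 1 = 3.
§6 applies (level before this adjustment is 3 < 12, so +2): 3 + 2 = 5.
§8 does not apply.
Final offense level: 5.
Criminal history: 10 prior points → Category 3 (5-10).
Level 5 falls in the 5-9 band.
Grid: Level 5-9 × Category 3 = 22-29 months.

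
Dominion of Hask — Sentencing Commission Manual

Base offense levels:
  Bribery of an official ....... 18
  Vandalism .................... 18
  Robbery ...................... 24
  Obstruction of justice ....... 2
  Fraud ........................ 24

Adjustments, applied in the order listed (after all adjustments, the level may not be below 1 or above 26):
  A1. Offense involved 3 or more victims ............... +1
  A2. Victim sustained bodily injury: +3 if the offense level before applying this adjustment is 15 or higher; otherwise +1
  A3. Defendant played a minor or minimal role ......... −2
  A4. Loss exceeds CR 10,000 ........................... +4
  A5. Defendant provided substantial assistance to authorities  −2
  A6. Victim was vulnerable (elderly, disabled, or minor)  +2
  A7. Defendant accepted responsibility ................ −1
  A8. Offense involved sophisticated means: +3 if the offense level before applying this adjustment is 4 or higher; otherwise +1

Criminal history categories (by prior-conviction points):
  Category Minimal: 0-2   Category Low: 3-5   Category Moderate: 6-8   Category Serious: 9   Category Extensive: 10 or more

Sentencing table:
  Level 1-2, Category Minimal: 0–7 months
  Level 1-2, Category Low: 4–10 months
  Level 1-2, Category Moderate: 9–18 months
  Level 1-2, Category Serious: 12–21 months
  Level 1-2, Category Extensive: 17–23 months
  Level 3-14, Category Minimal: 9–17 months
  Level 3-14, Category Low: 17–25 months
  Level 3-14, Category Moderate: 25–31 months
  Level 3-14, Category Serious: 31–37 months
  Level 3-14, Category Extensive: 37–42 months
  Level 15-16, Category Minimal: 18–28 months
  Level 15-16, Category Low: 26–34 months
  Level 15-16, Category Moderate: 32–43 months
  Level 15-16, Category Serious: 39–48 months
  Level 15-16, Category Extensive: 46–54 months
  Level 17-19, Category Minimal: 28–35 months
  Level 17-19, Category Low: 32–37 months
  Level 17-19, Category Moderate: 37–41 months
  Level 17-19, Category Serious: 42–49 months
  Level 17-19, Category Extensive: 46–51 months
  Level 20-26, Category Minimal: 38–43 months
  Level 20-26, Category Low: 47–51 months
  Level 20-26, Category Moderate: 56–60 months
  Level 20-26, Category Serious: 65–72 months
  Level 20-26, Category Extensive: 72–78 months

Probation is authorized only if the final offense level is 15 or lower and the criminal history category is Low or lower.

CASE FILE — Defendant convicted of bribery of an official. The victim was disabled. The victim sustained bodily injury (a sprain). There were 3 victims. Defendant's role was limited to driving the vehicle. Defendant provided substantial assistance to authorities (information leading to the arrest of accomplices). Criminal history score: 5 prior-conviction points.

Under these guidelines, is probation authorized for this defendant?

No

Base offense level for bribery of an official: 18.
A1 applies: 18 + 1 = 19.
A2 applies (level before this adjustment is 19 ≥ 15, so +3): 19 + 3 = 22.
A3 applies: 22 − 2 = 20.
A4 does not apply.
A5 applies: 20 − 2 = 18.
A6 applies: 18 + 2 = 20.
A8 does not apply.
Final offense level: 20.
Criminal history: 5 prior points → Category Low (3-5).
Level 20 falls in the 20-26 band.
Grid: Level 20-26 × Category Low = 47-51 months.
Probation check: level 20 > 15 and category Low ≤ Low → not eligible.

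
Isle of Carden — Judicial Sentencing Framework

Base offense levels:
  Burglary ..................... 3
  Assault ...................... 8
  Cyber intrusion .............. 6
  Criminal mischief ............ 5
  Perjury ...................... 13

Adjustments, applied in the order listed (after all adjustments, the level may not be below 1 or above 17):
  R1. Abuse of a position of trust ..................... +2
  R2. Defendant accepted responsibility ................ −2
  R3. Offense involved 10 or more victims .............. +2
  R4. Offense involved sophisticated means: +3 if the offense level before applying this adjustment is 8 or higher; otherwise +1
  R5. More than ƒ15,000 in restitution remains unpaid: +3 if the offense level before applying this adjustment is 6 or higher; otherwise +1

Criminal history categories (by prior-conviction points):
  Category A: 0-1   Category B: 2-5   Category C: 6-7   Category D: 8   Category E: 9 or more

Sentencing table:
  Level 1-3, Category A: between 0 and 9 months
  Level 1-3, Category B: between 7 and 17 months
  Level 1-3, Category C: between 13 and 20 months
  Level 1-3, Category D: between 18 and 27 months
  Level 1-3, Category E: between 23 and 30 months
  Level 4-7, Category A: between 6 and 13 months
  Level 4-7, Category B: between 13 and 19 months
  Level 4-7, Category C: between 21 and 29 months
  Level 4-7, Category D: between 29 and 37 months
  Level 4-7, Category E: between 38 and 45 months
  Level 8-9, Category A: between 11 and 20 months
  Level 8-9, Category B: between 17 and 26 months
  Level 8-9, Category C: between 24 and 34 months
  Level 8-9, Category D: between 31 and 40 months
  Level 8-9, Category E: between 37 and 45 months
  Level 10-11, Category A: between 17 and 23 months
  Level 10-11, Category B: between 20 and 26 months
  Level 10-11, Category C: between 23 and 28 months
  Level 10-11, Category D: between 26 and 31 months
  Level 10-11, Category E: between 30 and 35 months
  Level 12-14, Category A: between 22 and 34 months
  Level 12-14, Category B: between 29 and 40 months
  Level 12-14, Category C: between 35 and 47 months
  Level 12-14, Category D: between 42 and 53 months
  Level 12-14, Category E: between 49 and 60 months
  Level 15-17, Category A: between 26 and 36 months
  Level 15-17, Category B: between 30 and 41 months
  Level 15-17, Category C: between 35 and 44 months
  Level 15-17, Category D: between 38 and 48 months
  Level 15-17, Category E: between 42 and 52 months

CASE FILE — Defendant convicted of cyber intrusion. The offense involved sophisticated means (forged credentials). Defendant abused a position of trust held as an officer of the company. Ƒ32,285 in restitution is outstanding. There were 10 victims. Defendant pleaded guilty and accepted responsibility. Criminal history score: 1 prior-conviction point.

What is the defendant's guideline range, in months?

22-34 months

Base offense level for cyber intrusion: 6.
R1 applies: 6 + 2 = 8.
R2 applies: 8 − 2 = 6.
R3 applies: 6 + 2 = 8.
R4 applies (level before this adjustment is 8 ≥ 8, so +3): 8 + 3 = 11.
R5 applies (level before this adjustment is 11 ≥ 6, so +3): 11 + 3 = 14.
Final offense level: 14.
Criminal history: 1 prior point → Category A (0-1).
Level 14 falls in the 12-14 band.
Grid: Level 12-14 × Category A = 22-34 months.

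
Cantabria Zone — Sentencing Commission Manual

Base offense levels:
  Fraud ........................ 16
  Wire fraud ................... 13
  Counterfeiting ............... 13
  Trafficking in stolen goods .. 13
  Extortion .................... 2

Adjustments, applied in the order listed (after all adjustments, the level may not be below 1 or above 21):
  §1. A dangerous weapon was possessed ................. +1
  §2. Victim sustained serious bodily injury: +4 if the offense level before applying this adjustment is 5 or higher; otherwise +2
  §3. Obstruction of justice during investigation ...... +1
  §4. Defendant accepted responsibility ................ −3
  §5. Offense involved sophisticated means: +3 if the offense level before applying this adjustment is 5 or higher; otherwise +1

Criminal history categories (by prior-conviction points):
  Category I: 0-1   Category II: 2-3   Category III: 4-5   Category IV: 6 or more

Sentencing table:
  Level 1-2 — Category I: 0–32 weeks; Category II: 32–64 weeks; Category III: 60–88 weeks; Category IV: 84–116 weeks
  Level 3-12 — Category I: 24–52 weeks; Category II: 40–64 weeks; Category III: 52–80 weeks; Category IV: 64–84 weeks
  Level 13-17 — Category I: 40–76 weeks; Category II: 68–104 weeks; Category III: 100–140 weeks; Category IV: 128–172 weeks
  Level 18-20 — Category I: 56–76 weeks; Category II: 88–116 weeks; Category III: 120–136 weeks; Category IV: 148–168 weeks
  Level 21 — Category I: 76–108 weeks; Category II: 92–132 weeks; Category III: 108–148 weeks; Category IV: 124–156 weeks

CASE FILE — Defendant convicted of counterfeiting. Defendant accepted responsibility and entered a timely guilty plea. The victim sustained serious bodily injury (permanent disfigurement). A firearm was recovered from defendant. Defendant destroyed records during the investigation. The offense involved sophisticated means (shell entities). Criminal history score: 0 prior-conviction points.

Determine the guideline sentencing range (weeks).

Base offense level for counterfeiting: 13.
§1 applies: 13 + 1 = 14.
§2 applies (level before this adjustment is 14 ≥ 5, so +4): 14 + 4 = 18.
§3 applies: 18 + 1 = 19.
§4 applies: 19 − 3 = 16.
§5 applies (level before this adjustment is 16 ≥ 5, so +3): 16 + 3 = 19.
Final offense level: 19.
Criminal history: 0 prior points → Category I (0-1).
Level 19 falls in the 18-20 band.
Grid: Level 18-20 × Category I = 56-76 weeks.

56-76 weeks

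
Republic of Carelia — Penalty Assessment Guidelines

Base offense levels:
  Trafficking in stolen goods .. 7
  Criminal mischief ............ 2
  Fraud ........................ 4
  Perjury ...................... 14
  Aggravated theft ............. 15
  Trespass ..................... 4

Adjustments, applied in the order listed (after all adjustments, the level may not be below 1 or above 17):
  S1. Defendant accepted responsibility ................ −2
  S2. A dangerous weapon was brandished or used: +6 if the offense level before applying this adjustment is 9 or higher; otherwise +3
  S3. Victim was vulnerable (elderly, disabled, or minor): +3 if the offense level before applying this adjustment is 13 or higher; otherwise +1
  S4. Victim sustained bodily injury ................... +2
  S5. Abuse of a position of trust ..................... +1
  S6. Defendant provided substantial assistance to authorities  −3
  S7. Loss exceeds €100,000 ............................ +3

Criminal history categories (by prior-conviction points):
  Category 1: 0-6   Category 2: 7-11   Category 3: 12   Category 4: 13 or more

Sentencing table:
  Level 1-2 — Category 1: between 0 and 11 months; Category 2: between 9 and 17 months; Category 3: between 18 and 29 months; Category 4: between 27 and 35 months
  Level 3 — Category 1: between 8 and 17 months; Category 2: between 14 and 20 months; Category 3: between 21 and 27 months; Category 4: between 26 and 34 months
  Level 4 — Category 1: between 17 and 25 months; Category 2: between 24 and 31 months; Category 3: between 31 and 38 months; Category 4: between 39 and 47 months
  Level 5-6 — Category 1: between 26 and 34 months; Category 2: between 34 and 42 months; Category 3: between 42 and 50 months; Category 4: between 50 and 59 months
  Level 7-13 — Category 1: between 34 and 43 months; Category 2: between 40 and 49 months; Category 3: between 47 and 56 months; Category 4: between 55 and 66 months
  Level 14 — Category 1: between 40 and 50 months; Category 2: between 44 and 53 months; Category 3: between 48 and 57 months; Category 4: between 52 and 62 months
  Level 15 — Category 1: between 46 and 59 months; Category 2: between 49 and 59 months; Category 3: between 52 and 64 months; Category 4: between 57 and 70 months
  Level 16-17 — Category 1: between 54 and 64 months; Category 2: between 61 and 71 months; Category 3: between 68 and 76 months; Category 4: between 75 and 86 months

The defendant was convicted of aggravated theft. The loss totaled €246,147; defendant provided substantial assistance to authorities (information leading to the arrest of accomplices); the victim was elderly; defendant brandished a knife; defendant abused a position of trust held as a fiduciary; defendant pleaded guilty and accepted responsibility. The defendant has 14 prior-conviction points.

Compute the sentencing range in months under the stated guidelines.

Base offense level for aggravated theft: 15.
S1 applies: 15 − 2 = 13.
S2 applies (level before this adjustment is 13 ≥ 9, so +6): 13 + 6 = 19.
S3 applies (level before this adjustment is 19 ≥ 13, so +3): 19 + 3 = 22.
S4 does not apply.
S5 applies: 22 + 1 = 23.
S6 applies: 23 − 3 = 20.
S7 applies: 20 + 3 = 23.
Level 23 exceeds the maximum of 17; capped at 17.
Final offense level: 17.
Criminal history: 14 prior points → Category 4 (13+).
Level 17 falls in the 16-17 band.
Grid: Level 16-17 × Category 4 = 75-86 months.

75-86 months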